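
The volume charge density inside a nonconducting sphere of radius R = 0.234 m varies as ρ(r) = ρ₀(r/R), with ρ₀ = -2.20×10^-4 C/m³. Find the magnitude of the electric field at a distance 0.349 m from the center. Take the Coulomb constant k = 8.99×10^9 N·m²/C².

|E| = 6.54e5 N/C

Use a concentric Gaussian sphere at r = 0.349 m (r > R, all charge enclosed).
Q_enc = 4π ∫₀^R ρ₀(r'/R)^1 r'² dr' = 4πρ₀R³/4 = -8.856×10^-6 C.
Since E is radial and uniform over the Gaussian sphere, Φ = E·4πr² = Q_enc/ε₀.
E = k|Q_enc|/r² = (8.99×10^9)(8.856×10^-6)/(0.349)² = 6.54×10^5 N/C.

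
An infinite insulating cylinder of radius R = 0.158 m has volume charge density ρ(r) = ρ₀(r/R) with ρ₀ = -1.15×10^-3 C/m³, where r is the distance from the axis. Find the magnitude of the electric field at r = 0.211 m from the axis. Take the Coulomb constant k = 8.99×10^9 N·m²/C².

Choose a coaxial cylinder of radius r = 0.211 m (arbitrary length L) as the Gaussian surface (r > R, full charge per length enclosed).
λ_enc = 2π ∫₀^R ρ₀(r'/R)^1 r' dr' = 2πρ₀R²/3 = -6.013×10^-5 C/m.
By Gauss's law (flux through the curved wall only), E·2πrL = λ_enc L/ε₀.
E = 2k|λ_enc|/r = 2(8.99×10^9)(6.013×10^-5)/(0.211) = 5.12×10^6 N/C.

5.12×10^6 V/m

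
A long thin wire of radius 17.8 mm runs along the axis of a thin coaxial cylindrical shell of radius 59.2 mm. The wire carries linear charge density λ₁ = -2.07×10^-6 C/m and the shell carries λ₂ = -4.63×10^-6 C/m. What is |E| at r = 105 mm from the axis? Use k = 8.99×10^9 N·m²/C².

|E| = 1.15×10^6 N/C

Take a coaxial cylindrical Gaussian surface of radius r = 105 mm and length L (r > 59.2 mm, enclosing both).
λ_enc = λ₁ + λ₂ = (-2.07×10^-6) + (-4.63e-6) = -6.70e-6 C/m.
Gauss's law: E·2πrL = λ_enc L/ε₀.
E = 2k|λ_enc|/r = 2(8.99×10^9)(6.70×10^-6)/(0.105) = 1.15×10^6 N/C.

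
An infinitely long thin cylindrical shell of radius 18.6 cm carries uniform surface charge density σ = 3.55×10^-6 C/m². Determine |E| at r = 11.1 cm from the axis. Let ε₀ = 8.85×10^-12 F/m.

Take a coaxial cylindrical Gaussian surface of radius r = 11.1 cm and length L (r < 18.6 cm, inside the shell).
No charge is enclosed, so Gauss's law gives E·2πrL = 0 ⇒ E = 0.

E = 0 (no enclosed charge)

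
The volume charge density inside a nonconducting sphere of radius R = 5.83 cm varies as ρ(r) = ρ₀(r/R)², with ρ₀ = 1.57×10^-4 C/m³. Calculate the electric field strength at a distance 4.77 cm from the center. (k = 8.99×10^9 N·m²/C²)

Symmetry ⇒ E = E(r) r̂. Gaussian sphere of radius r = 4.77 cm (r < R).
Q_enc = ∫₀^r ρ(r')·4πr'² dr' = (4πρ₀/R²) ∫₀^r r'^4 dr' = 4πρ₀ r^5/(5·R²) = 2.867e-8 C.
Gauss's law: E·4πr² = Q_enc/ε₀.
E = k|Q_enc|/r² = (8.99×10^9)(2.867×10^-8)/(0.0477)² = 1.13×10^5 N/C.

E = 1.13×10^5 N/C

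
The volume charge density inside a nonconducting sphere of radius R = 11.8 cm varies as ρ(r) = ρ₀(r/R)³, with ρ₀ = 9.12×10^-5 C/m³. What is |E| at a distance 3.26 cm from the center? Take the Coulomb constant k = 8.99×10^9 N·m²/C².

Use a concentric Gaussian sphere at r = 3.26 cm (r < R).
Q_enc = ∫₀^r ρ(r')·4πr'² dr' = (4πρ₀/R³) ∫₀^r r'^5 dr' = 4πρ₀ r^6/(6·R³) = 1.395×10^-10 C.
Gauss's law: E·4πr² = Q_enc/ε₀.
E = k|Q_enc|/r² = (8.99×10^9)(1.395×10^-10)/(0.0326)² = 1.18×10^3 N/C.

1.18×10^3 V/m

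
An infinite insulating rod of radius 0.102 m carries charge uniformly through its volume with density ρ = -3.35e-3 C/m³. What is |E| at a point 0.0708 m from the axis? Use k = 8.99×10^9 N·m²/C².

Coaxial Gaussian cylinder, radius r = 0.0708 m, length L (r < R).
Charge inside radius r per length L is ρ·πr²·L, so λ_enc = ρπr² = -5.275×10^-5 C/m.
Applying ∮E·dA = Q_enc/ε₀ with the end caps contributing no flux:
E = 2k|λ_enc|/r = 2(8.99×10^9)(5.275×10^-5)/(0.0708) = 1.34e7 N/C.

|E| ≈ 1.34×10^7 N/C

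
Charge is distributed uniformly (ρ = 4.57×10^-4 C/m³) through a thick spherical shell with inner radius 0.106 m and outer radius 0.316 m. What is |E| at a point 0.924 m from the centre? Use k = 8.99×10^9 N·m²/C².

E ≈ 6.12×10^5 N/C

Use a concentric Gaussian sphere at r = 0.924 m (r > 0.316 m, enclosing the whole shell).
Q_enc = ρ·(4π/3)(b³ − a³) = (4.57×10^-4)·(4π/3)·((0.316)³ − (0.106)³) = 5.812e-5 C.
Since E is radial and uniform over the Gaussian sphere, Φ = E·4πr² = Q_enc/ε₀.
E = k|Q_enc|/r² = (8.99×10^9)(5.812×10^-5)/(0.924)² = 6.12×10^5 N/C.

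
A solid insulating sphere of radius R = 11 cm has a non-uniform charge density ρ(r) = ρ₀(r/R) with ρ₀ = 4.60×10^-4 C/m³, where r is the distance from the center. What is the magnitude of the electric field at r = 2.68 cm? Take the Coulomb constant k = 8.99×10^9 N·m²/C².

|E| = 8.48e4 N/C

Take a concentric spherical Gaussian surface of radius r = 2.68 cm (r < R).
Q_enc = ∫₀^r ρ(r')·4πr'² dr' = (4πρ₀/R) ∫₀^r r'^3 dr' = 4πρ₀ r^4/(4·R) = 6.777×10^-9 C.
Since E is radial and uniform over the Gaussian sphere, Φ = E·4πr² = Q_enc/ε₀.
E = k|Q_enc|/r² = (8.99×10^9)(6.777e-9)/(0.0268)² = 8.48e4 N/C.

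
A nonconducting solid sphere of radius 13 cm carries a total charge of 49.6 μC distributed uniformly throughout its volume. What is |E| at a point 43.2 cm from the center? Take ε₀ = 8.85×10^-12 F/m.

|E| = 2.39×10^6 V/m

By spherical symmetry E is radial; choose a Gaussian sphere of radius r = 43.2 cm (r > R, so the entire charge is enclosed).
Q_enc = 49.6 μC = 4.96e-5 C.
Gauss's law: E·4πr² = Q_enc/ε₀.
E = |Q_enc|/(4πε₀r²) = (4.96×10^-5)/(4π·8.85×10^-12·(0.432)²) = 2.39×10^6 N/C.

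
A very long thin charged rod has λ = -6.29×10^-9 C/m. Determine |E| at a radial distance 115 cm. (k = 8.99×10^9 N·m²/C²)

Coaxial Gaussian cylinder, radius r = 115 cm, length L.
Q_enc = λL, so λ_enc = -6.29×10^-9 C/m.
By Gauss's law (flux through the curved wall only), E·2πrL = λ_enc L/ε₀.
E = 2k|λ_enc|/r = 2(8.99×10^9)(6.29×10^-9)/(1.15) = 98.3 N/C.

|E| ≈ 98.3 N/C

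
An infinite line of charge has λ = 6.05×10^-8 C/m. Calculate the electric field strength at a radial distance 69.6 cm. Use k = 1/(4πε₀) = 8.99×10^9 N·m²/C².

|E| ≈ 1.56×10^3 N/C

Coaxial Gaussian cylinder, radius r = 69.6 cm, length L.
Q_enc = λL, so λ_enc = 6.05×10^-8 C/m.
By Gauss's law (flux through the curved wall only), E·2πrL = λ_enc L/ε₀.
E = 2k|λ_enc|/r = 2(8.99×10^9)(6.05e-8)/(0.696) = 1.56×10^3 N/C.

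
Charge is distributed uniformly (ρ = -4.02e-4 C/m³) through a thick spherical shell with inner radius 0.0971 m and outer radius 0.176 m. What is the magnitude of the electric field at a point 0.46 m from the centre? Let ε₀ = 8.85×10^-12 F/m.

|E| ≈ 3.25e5 N/C

By spherical symmetry E is radial; choose a Gaussian sphere of radius r = 0.46 m (r > 0.176 m, enclosing the whole shell).
Q_enc = ρ·(4π/3)(b³ − a³) = (-4.02×10^-4)·(4π/3)·((0.176)³ − (0.0971)³) = -7.639×10^-6 C.
Gauss's law: E·4πr² = Q_enc/ε₀.
E = |Q_enc|/(4πε₀r²) = (7.639e-6)/(4π·8.85×10^-12·(0.46)²) = 3.25×10^5 N/C.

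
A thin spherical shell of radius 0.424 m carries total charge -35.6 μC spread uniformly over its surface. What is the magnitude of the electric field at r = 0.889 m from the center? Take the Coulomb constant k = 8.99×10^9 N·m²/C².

By spherical symmetry E is radial; choose a Gaussian sphere of radius r = 0.889 m (r > 0.424 m).
The entire shell is enclosed: Q_enc = -3.56e-5 C.
Gauss's law: E·4πr² = Q_enc/ε₀.
E = k|Q_enc|/r² = (8.99×10^9)(3.56×10^-5)/(0.889)² = 4.05×10^5 N/C.

4.05×10^5 N/C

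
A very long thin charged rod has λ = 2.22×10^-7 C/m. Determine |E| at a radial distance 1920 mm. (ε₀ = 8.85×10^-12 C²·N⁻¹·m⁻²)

Choose a coaxial cylinder of radius r = 1920 mm (arbitrary length L) as the Gaussian surface.
Q_enc = λL, so λ_enc = 2.22×10^-7 C/m.
Since E is radial and uniform over the curved surface, Φ = E·2πrL = Q_enc/ε₀ = λ_enc L/ε₀.
E = |λ_enc|/(2πε₀r) = (2.22×10^-7)/(2π·8.85×10^-12·1.92) = 2.08×10^3 N/C.

2.08×10^3 V/m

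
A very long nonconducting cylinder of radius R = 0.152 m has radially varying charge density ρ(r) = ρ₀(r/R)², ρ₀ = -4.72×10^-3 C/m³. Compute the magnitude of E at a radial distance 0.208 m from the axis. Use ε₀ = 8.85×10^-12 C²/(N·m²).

|E| ≈ 1.48e7 V/m

Choose a coaxial cylinder of radius r = 0.208 m (arbitrary length L) as the Gaussian surface (r > R, full charge per length enclosed).
λ_enc = 2π ∫₀^R ρ₀(r'/R)^2 r' dr' = 2πρ₀R²/4 = -1.713e-4 C/m.
Gauss's law: E·2πrL = λ_enc L/ε₀.
E = |λ_enc|/(2πε₀r) = (1.713e-4)/(2π·8.85×10^-12·0.208) = 1.48×10^7 N/C.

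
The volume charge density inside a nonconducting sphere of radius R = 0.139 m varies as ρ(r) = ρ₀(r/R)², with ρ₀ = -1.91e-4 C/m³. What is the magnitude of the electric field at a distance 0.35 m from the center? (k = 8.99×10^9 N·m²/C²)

E ≈ 9.46×10^4 N/C

Symmetry ⇒ E = E(r) r̂. Gaussian sphere of radius r = 0.35 m (r > R, all charge enclosed).
Q_enc = 4π ∫₀^R ρ₀(r'/R)^2 r'² dr' = 4πρ₀R³/5 = -1.289×10^-6 C.
Applying ∮E·dA = Q_enc/ε₀ with Φ = E(4πr²):
E = k|Q_enc|/r² = (8.99×10^9)(1.289×10^-6)/(0.35)² = 9.46e4 N/C.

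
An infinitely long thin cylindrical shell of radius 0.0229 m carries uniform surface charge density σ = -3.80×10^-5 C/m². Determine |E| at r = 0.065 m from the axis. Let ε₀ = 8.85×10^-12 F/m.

Choose a coaxial cylinder of radius r = 0.065 m (arbitrary length L) as the Gaussian surface (r > 0.0229 m).
The whole shell is enclosed: λ_enc = σ·2πR = (-3.80e-5)·2π·(0.0229) = -5.468e-6 C/m.
By Gauss's law (flux through the curved wall only), E·2πrL = λ_enc L/ε₀.
E = |λ_enc|/(2πε₀r) = (5.468e-6)/(2π·8.85×10^-12·0.065) = 1.51e6 N/C.

E ≈ 1.51×10^6 N/C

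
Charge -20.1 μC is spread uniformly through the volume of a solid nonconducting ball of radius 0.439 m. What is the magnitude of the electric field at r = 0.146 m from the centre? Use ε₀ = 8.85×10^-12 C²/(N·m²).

Take a concentric spherical Gaussian surface of radius r = 0.146 m (r < R).
Only the charge within r is enclosed: Q_enc = Q·(r/R)³ = (-20.1 μC)·(0.146 m/0.439 m)³ = -7.394×10^-7 C.
Since E is radial and uniform over the Gaussian sphere, Φ = E·4πr² = Q_enc/ε₀.
E = |Q_enc|/(4πε₀r²) = (7.394e-7)/(4π·8.85×10^-12·(0.146)²) = 3.12×10^5 N/C.

E = 3.12×10^5 V/m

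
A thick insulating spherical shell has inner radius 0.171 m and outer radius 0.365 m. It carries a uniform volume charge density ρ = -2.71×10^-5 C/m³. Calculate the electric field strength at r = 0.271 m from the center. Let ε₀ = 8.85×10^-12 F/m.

Symmetry ⇒ E = E(r) r̂. Gaussian sphere of radius r = 0.271 m (within the shell material, 0.171 m < r < 0.365 m).
Enclosed charge is the volume from a to r: Q_enc = (4π/3)ρ(r³ − a³) = -1.692×10^-6 C.
Gauss's law: E·4πr² = Q_enc/ε₀.
E = |Q_enc|/(4πε₀r²) = (1.692e-6)/(4π·8.85×10^-12·(0.271)²) = 2.07×10^5 N/C.

2.07×10^5 V/m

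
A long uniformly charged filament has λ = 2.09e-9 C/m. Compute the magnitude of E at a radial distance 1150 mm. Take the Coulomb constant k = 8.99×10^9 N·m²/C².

E = 32.7 N/C

By cylindrical symmetry E is radial; use a coaxial Gaussian cylinder of radius 1150 mm and length L.
Q_enc = λL, so λ_enc = 2.09×10^-9 C/m.
Applying ∮E·dA = Q_enc/ε₀ with the end caps contributing no flux:
E = 2k|λ_enc|/r = 2(8.99×10^9)(2.09×10^-9)/(1.15) = 32.7 N/C.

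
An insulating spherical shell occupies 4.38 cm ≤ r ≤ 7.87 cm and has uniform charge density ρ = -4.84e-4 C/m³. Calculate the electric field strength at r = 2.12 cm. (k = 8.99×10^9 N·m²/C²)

Symmetry ⇒ E = E(r) r̂. Gaussian sphere of radius r = 2.12 cm (r < 4.38 cm, inside the empty cavity).
No charge is enclosed, so by Gauss's law E·4πr² = 0 ⇒ E = 0.

E = 0 (no enclosed charge)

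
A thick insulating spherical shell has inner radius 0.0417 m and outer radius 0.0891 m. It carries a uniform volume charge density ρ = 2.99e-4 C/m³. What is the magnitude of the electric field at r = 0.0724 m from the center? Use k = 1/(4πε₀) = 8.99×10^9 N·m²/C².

Take a concentric spherical Gaussian surface of radius r = 0.0724 m (within the shell material, 0.0417 m < r < 0.0891 m).
Enclosed charge is the volume from a to r: Q_enc = (4π/3)ρ(r³ − a³) = 3.845×10^-7 C.
Applying ∮E·dA = Q_enc/ε₀ with Φ = E(4πr²):
E = k|Q_enc|/r² = (8.99×10^9)(3.845e-7)/(0.0724)² = 6.59×10^5 N/C.

6.59e5 V/m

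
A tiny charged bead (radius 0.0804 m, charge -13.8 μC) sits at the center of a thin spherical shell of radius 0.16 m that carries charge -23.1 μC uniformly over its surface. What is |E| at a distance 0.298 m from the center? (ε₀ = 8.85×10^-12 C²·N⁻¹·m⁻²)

E ≈ 3.74×10^6 V/m

Symmetry ⇒ E = E(r) r̂. Gaussian sphere of radius r = 0.298 m (r > 0.16 m, enclosing both).
Q_enc = (-13.8 μC) + (-23.1 μC) = -3.69×10^-5 C.
Since E is radial and uniform over the Gaussian sphere, Φ = E·4πr² = Q_enc/ε₀.
E = |Q_enc|/(4πε₀r²) = (3.69×10^-5)/(4π·8.85×10^-12·(0.298)²) = 3.74e6 N/C.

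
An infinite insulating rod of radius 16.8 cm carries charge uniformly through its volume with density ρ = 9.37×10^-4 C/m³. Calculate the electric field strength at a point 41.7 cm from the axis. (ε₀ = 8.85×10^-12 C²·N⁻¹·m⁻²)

Coaxial Gaussian cylinder, radius r = 41.7 cm, length L (r > 16.8 cm, full cross-section enclosed).
λ_enc = ρ·πR² = (9.37e-4)π(0.168)² = 8.308×10^-5 C/m.
By Gauss's law (flux through the curved wall only), E·2πrL = λ_enc L/ε₀.
E = |λ_enc|/(2πε₀r) = (8.308×10^-5)/(2π·8.85×10^-12·0.417) = 3.58×10^6 N/C.

E = 3.58×10^6 V/m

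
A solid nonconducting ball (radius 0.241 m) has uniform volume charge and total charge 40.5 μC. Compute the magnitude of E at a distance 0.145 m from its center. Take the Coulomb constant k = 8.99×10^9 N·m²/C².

E ≈ 3.77×10^6 N/C

By spherical symmetry E is radial; choose a Gaussian sphere of radius r = 0.145 m (r < R).
Only the charge within r is enclosed: Q_enc = Q·(r/R)³ = (40.5 μC)·(0.145 m/0.241 m)³ = 8.821×10^-6 C.
Gauss's law: E·4πr² = Q_enc/ε₀.
E = k|Q_enc|/r² = (8.99×10^9)(8.821×10^-6)/(0.145)² = 3.77×10^6 N/C.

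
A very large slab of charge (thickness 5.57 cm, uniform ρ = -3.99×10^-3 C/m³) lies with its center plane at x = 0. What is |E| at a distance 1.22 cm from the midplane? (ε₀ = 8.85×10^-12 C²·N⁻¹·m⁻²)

5.50×10^6 N/C

By symmetry E is perpendicular to the slab. A Gaussian pillbox from −1.22 cm to +1.22 cm (face area A) lies entirely within the slab.
Q_enc = ρ·(2x)·A and flux = 2EA, so 2EA = 2ρxA/ε₀ ⇒ E = |ρ|x/ε₀.
E = (3.99×10^-3)(0.0122)/(8.85×10^-12) = 5.50×10^6 N/C.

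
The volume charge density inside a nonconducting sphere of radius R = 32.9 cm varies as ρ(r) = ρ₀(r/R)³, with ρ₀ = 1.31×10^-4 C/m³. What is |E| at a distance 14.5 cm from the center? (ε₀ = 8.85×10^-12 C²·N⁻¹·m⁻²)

E ≈ 3.06e4 V/m

Take a concentric spherical Gaussian surface of radius r = 14.5 cm (r < R).
Integrate the density: Q_enc = 4π ∫₀^r ρ₀(r'/R)^3 r'² dr' = 4πρ₀ r^6/(6·R³) = 7.161×10^-8 C.
Applying ∮E·dA = Q_enc/ε₀ with Φ = E(4πr²):
E = |Q_enc|/(4πε₀r²) = (7.161×10^-8)/(4π·8.85×10^-12·(0.145)²) = 3.06e4 N/C.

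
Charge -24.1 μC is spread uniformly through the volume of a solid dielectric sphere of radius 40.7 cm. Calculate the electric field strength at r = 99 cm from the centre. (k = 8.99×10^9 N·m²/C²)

Use a concentric Gaussian sphere at r = 99 cm (r > R, so the entire charge is enclosed).
Q_enc = -24.1 μC = -2.41e-5 C.
By Gauss's law, ∮E·dA = E·4πr² = Q_enc/ε₀.
E = k|Q_enc|/r² = (8.99×10^9)(2.41×10^-5)/(0.99)² = 2.21×10^5 N/C.

|E| = 2.21×10^5 N/C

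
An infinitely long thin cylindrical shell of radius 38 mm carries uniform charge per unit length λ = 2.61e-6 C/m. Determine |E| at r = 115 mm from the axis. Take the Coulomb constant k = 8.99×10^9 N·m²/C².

|E| ≈ 4.08×10^5 N/C

By cylindrical symmetry E is radial; use a coaxial Gaussian cylinder of radius 115 mm and length L (r > 38 mm).
The full line charge is enclosed: λ_enc = 2.61×10^-6 C/m.
Applying ∮E·dA = Q_enc/ε₀ with the end caps contributing no flux:
E = 2k|λ_enc|/r = 2(8.99×10^9)(2.61e-6)/(0.115) = 4.08e5 N/C.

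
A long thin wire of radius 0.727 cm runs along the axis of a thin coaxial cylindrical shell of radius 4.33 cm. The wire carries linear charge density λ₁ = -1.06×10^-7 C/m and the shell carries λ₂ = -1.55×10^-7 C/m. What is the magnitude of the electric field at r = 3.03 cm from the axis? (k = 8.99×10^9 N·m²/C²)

Coaxial Gaussian cylinder, radius r = 3.03 cm, length L (between the conductors, 0.727 cm < r < 4.33 cm).
The shell at 4.33 cm lies outside the Gaussian surface, so λ_enc = λ₁ = -1.06e-7 C/m.
By Gauss's law (flux through the curved wall only), E·2πrL = λ_enc L/ε₀.
E = 2k|λ_enc|/r = 2(8.99×10^9)(1.06e-7)/(0.0303) = 6.29e4 N/C.

6.29e4 N/C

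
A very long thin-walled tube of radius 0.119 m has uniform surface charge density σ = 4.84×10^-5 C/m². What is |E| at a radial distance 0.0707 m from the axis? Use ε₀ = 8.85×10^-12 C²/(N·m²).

Take a coaxial cylindrical Gaussian surface of radius r = 0.0707 m and length L (r < 0.119 m, inside the shell).
All the surface charge lies outside this cylinder: Q_enc = 0, hence E = 0.

E = 0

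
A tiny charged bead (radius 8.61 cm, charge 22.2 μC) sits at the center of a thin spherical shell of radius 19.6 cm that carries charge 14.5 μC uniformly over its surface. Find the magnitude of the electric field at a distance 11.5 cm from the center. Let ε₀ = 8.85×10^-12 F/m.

Use a concentric Gaussian sphere at r = 11.5 cm (between the bodies, 8.61 cm < r < 19.6 cm).
The shell at 19.6 cm lies outside the Gaussian surface, so Q_enc = 22.2 μC = 2.22e-5 C.
Gauss's law: E·4πr² = Q_enc/ε₀.
E = |Q_enc|/(4πε₀r²) = (2.22×10^-5)/(4π·8.85×10^-12·(0.115)²) = 1.51×10^7 N/C.

|E| = 1.51×10^7 N/C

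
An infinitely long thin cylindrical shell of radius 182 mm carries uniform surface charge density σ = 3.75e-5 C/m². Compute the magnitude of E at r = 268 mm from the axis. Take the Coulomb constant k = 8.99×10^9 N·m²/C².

Coaxial Gaussian cylinder, radius r = 268 mm, length L (r > 182 mm).
The whole shell is enclosed: λ_enc = σ·2πR = (3.75×10^-5)·2π·(0.182) = 4.288×10^-5 C/m.
Gauss's law: E·2πrL = λ_enc L/ε₀.
E = 2k|λ_enc|/r = 2(8.99×10^9)(4.288×10^-5)/(0.268) = 2.88×10^6 N/C.

E ≈ 2.88e6 N/C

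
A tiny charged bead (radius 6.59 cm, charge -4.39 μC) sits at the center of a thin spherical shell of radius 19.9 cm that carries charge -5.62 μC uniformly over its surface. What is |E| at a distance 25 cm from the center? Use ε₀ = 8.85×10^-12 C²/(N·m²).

Take a concentric spherical Gaussian surface of radius r = 25 cm (r > 19.9 cm, enclosing both).
Q_enc = (-4.39 μC) + (-5.62 μC) = -1.001×10^-5 C.
By Gauss's law, ∮E·dA = E·4πr² = Q_enc/ε₀.
E = |Q_enc|/(4πε₀r²) = (1.001×10^-5)/(4π·8.85×10^-12·(0.25)²) = 1.44×10^6 N/C.

|E| ≈ 1.44×10^6 V/m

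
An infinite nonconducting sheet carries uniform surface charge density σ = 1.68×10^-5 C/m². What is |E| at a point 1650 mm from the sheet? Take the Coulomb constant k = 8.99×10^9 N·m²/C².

9.49e5 V/m

Choose a cylindrical pillbox piercing the sheet, end faces (area A) parallel to it.
Only the two end caps contribute flux: Φ = 2EA. With Q_enc = σA, Gauss's law gives E = |σ|/(2ε₀).
E = 2πk|σ| = 2π(8.99×10^9)(1.68×10^-5) = 9.49×10^5 N/C.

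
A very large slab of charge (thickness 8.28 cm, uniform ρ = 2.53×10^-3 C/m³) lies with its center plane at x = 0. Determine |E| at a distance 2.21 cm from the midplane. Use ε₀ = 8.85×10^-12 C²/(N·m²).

E ≈ 6.32×10^6 V/m

By symmetry E is perpendicular to the slab. A Gaussian pillbox from −2.21 cm to +2.21 cm (face area A) lies entirely within the slab.
Q_enc = ρ·(2x)·A and flux = 2EA, so 2EA = 2ρxA/ε₀ ⇒ E = |ρ|x/ε₀.
E = (2.53×10^-3)(0.0221)/(8.85×10^-12) = 6.32e6 N/C.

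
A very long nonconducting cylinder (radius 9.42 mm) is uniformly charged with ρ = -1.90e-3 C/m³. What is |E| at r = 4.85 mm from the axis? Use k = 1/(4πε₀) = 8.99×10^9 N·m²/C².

|E| = 5.21e5 N/C

Coaxial Gaussian cylinder, radius r = 4.85 mm, length L (r < R).
Enclosed charge per unit length: λ_enc = ρ·πr² = (-1.90e-3)π(0.00485)² = -1.404e-7 C/m.
Gauss's law: E·2πrL = λ_enc L/ε₀.
E = 2k|λ_enc|/r = 2(8.99×10^9)(1.404e-7)/(0.00485) = 5.21e5 N/C.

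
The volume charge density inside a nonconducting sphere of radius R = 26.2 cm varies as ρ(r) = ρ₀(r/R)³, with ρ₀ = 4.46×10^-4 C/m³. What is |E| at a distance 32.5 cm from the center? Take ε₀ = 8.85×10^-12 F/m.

Take a concentric spherical Gaussian surface of radius r = 32.5 cm (r > R, all charge enclosed).
Q_enc = 4π ∫₀^R ρ₀(r'/R)^3 r'² dr' = 4πρ₀R³/6 = 1.68e-5 C.
Since E is radial and uniform over the Gaussian sphere, Φ = E·4πr² = Q_enc/ε₀.
E = |Q_enc|/(4πε₀r²) = (1.68×10^-5)/(4π·8.85×10^-12·(0.325)²) = 1.43×10^6 N/C.

|E| ≈ 1.43e6 N/C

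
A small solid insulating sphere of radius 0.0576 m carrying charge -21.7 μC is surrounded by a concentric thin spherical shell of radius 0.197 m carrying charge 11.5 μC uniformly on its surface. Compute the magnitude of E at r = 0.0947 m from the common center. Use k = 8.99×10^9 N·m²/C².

Take a concentric spherical Gaussian surface of radius r = 0.0947 m (between the bodies, 0.0576 m < r < 0.197 m).
The shell at 0.197 m lies outside the Gaussian surface, so Q_enc = -21.7 μC = -2.17×10^-5 C.
Applying ∮E·dA = Q_enc/ε₀ with Φ = E(4πr²):
E = k|Q_enc|/r² = (8.99×10^9)(2.17×10^-5)/(0.0947)² = 2.18e7 N/C.

|E| ≈ 2.18e7 N/C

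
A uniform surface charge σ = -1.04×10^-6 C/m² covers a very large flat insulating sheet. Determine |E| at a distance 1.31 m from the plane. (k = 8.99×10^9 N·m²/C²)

Choose a cylindrical pillbox piercing the sheet, end faces (area A) parallel to it.
Only the two end caps contribute flux: Φ = 2EA. With Q_enc = σA, Gauss's law gives E = |σ|/(2ε₀).
E = 2πk|σ| = 2π(8.99×10^9)(1.04×10^-6) = 5.87e4 N/C.

E = 5.87e4 N/C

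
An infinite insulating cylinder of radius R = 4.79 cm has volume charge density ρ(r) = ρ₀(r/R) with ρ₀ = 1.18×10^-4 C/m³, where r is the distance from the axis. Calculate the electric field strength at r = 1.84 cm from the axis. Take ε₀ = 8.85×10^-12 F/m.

Choose a coaxial cylinder of radius r = 1.84 cm (arbitrary length L) as the Gaussian surface (r < R).
Integrating ρ over the cross-section to radius r: λ_enc = (2πρ₀/R) ∫₀^r r'^2 dr' = 2πρ₀ r^3/(3·R) = 3.214e-8 C/m.
Gauss's law: E·2πrL = λ_enc L/ε₀.
E = |λ_enc|/(2πε₀r) = (3.214×10^-8)/(2π·8.85×10^-12·0.0184) = 3.14×10^4 N/C.

3.14×10^4 N/C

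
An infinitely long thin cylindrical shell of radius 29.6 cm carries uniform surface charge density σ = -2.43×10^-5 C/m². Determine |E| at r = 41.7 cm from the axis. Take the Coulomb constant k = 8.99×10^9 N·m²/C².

E ≈ 1.95e6 N/C

Take a coaxial cylindrical Gaussian surface of radius r = 41.7 cm and length L (r > 29.6 cm).
The whole shell is enclosed: λ_enc = σ·2πR = (-2.43×10^-5)·2π·(0.296) = -4.519e-5 C/m.
By Gauss's law (flux through the curved wall only), E·2πrL = λ_enc L/ε₀.
E = 2k|λ_enc|/r = 2(8.99×10^9)(4.519e-5)/(0.417) = 1.95e6 N/C.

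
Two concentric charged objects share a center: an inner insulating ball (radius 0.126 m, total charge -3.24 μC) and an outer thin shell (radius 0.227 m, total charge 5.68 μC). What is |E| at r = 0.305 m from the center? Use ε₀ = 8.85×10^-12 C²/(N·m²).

By spherical symmetry E is radial; choose a Gaussian sphere of radius r = 0.305 m (r > 0.227 m, enclosing both).
Q_enc = (-3.24 μC) + (5.68 μC) = 2.44×10^-6 C.
Gauss's law: E·4πr² = Q_enc/ε₀.
E = |Q_enc|/(4πε₀r²) = (2.44×10^-6)/(4π·8.85×10^-12·(0.305)²) = 2.36×10^5 N/C.

|E| = 2.36×10^5 V/m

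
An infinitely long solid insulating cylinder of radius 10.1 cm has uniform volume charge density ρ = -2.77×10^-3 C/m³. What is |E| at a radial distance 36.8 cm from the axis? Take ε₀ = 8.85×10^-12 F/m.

E = 4.34×10^6 N/C

Coaxial Gaussian cylinder, radius r = 36.8 cm, length L (r > 10.1 cm, full cross-section enclosed).
λ_enc = ρ·πR² = (-2.77×10^-3)π(0.101)² = -8.877×10^-5 C/m.
By Gauss's law (flux through the curved wall only), E·2πrL = λ_enc L/ε₀.
E = |λ_enc|/(2πε₀r) = (8.877e-5)/(2π·8.85×10^-12·0.368) = 4.34×10^6 N/C.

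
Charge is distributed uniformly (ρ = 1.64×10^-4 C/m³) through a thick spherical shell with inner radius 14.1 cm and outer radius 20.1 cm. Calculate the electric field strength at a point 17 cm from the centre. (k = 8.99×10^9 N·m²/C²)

Take a concentric spherical Gaussian surface of radius r = 17 cm (within the shell material, 14.1 cm < r < 20.1 cm).
Only the shell between 14.1 cm and r is enclosed: Q_enc = ρ·(4π/3)(r³ − a³) = (1.64×10^-4)·(4π/3)·((0.17)³ − (0.141)³) = 1.449e-6 C.
By Gauss's law, ∮E·dA = E·4πr² = Q_enc/ε₀.
E = k|Q_enc|/r² = (8.99×10^9)(1.449e-6)/(0.17)² = 4.51×10^5 N/C.

|E| ≈ 4.51×10^5 N/C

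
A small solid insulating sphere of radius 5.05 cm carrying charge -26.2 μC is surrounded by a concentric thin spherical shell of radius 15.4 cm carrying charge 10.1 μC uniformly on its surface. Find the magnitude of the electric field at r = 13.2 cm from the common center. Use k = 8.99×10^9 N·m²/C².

|E| = 1.35e7 N/C

Symmetry ⇒ E = E(r) r̂. Gaussian sphere of radius r = 13.2 cm (between the bodies, 5.05 cm < r < 15.4 cm).
Only the inner charge is enclosed; the outer shell contributes nothing inside itself. Q_enc = -26.2 μC = -2.62e-5 C.
By Gauss's law, ∮E·dA = E·4πr² = Q_enc/ε₀.
E = k|Q_enc|/r² = (8.99×10^9)(2.62×10^-5)/(0.132)² = 1.35e7 N/C.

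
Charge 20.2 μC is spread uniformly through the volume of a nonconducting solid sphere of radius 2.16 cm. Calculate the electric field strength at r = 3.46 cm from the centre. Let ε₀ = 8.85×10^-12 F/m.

Use a concentric Gaussian sphere at r = 3.46 cm (r > R, so the entire charge is enclosed).
Q_enc = 20.2 μC = 2.02×10^-5 C.
Applying ∮E·dA = Q_enc/ε₀ with Φ = E(4πr²):
E = |Q_enc|/(4πε₀r²) = (2.02e-5)/(4π·8.85×10^-12·(0.0346)²) = 1.52×10^8 N/C.

|E| ≈ 1.52×10^8 V/m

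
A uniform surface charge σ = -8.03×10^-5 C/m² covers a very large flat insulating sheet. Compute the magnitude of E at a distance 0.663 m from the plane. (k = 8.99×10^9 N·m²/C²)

Choose a cylindrical pillbox piercing the sheet, end faces (area A) parallel to it.
Only the two end caps contribute flux: Φ = 2EA. With Q_enc = σA, Gauss's law gives E = |σ|/(2ε₀).
E = 2πk|σ| = 2π(8.99×10^9)(8.03×10^-5) = 4.54×10^6 N/C.

4.54×10^6 N/C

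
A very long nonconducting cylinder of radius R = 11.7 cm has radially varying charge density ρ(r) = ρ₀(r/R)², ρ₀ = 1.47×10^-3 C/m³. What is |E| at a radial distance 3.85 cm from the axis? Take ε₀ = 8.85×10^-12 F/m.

By cylindrical symmetry E is radial; use a coaxial Gaussian cylinder of radius 3.85 cm and length L (r < R).
λ_enc = ∫₀^r ρ(r')·2πr' dr' = (2πρ₀/R²)·r^4/4 = 3.706×10^-7 C/m.
Since E is radial and uniform over the curved surface, Φ = E·2πrL = Q_enc/ε₀ = λ_enc L/ε₀.
E = |λ_enc|/(2πε₀r) = (3.706×10^-7)/(2π·8.85×10^-12·0.0385) = 1.73×10^5 N/C.

1.73×10^5 V/m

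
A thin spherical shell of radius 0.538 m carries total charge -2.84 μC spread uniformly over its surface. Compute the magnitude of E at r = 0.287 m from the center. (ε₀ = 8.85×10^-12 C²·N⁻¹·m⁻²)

Symmetry ⇒ E = E(r) r̂. Gaussian sphere of radius r = 0.287 m (inside the shell, r < 0.538 m).
All the charge is outside the Gaussian surface: Q_enc = 0, hence E = 0 everywhere inside the shell.

E = 0 (no enclosed charge)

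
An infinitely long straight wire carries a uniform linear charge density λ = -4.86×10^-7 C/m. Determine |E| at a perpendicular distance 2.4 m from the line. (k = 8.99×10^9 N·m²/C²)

E ≈ 3.64e3 V/m

Choose a coaxial cylinder of radius r = 2.4 m (arbitrary length L) as the Gaussian surface.
Q_enc = λL, so λ_enc = -4.86×10^-7 C/m.
Since E is radial and uniform over the curved surface, Φ = E·2πrL = Q_enc/ε₀ = λ_enc L/ε₀.
E = 2k|λ_enc|/r = 2(8.99×10^9)(4.86×10^-7)/(2.4) = 3.64×10^3 N/C.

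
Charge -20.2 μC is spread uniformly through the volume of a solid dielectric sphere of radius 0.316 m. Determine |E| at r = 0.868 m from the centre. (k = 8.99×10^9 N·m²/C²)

Use a concentric Gaussian sphere at r = 0.868 m (r > R, so the entire charge is enclosed).
Q_enc = -20.2 μC = -2.02×10^-5 C.
Gauss's law: E·4πr² = Q_enc/ε₀.
E = k|Q_enc|/r² = (8.99×10^9)(2.02×10^-5)/(0.868)² = 2.41×10^5 N/C.

2.41×10^5 N/C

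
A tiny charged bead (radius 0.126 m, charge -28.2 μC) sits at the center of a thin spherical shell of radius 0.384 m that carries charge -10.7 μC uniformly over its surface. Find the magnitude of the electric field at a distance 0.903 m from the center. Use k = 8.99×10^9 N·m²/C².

Symmetry ⇒ E = E(r) r̂. Gaussian sphere of radius r = 0.903 m (r > 0.384 m, enclosing both).
Q_enc = (-28.2 μC) + (-10.7 μC) = -3.89×10^-5 C.
Gauss's law: E·4πr² = Q_enc/ε₀.
E = k|Q_enc|/r² = (8.99×10^9)(3.89e-5)/(0.903)² = 4.29×10^5 N/C.

E ≈ 4.29×10^5 V/m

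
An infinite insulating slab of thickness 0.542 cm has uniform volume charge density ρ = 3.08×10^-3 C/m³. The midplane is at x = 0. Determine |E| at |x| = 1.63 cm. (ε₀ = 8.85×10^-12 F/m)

The point |x| = 1.63 cm lies outside the slab (half-thickness 0.00271 m). A symmetric pillbox spanning the full slab encloses Q_enc = ρ·d·A.
Flux = 2EA ⇒ E = |ρ|d/(2ε₀), independent of distance outside.
E = (3.08×10^-3)(0.00542)/(2·8.85×10^-12) = 9.43×10^5 N/C.

|E| ≈ 9.43×10^5 N/C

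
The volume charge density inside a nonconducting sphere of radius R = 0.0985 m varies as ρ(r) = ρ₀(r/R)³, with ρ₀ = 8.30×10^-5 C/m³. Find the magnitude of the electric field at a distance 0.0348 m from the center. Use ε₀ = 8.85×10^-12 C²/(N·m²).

Symmetry ⇒ E = E(r) r̂. Gaussian sphere of radius r = 0.0348 m (r < R).
Integrate the density: Q_enc = 4π ∫₀^r ρ₀(r'/R)^3 r'² dr' = 4πρ₀ r^6/(6·R³) = 3.231×10^-10 C.
Gauss's law: E·4πr² = Q_enc/ε₀.
E = |Q_enc|/(4πε₀r²) = (3.231×10^-10)/(4π·8.85×10^-12·(0.0348)²) = 2.40e3 N/C.

2.40e3 N/C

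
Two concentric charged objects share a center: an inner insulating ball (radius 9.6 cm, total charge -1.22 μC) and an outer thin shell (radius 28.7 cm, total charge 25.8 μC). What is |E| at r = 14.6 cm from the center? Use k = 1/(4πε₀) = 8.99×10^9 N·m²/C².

E = 5.15×10^5 V/m

Use a concentric Gaussian sphere at r = 14.6 cm (between the bodies, 9.6 cm < r < 28.7 cm).
The shell at 28.7 cm lies outside the Gaussian surface, so Q_enc = -1.22 μC = -1.22×10^-6 C.
Gauss's law: E·4πr² = Q_enc/ε₀.
E = k|Q_enc|/r² = (8.99×10^9)(1.22×10^-6)/(0.146)² = 5.15×10^5 N/C.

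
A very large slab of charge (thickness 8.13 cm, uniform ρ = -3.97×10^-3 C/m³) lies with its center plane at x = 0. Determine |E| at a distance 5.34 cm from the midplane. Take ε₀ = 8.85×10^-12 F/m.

1.82×10^7 N/C

The point |x| = 5.34 cm lies outside the slab (half-thickness 0.04065 m). A symmetric pillbox spanning the full slab encloses Q_enc = ρ·d·A.
Flux = 2EA ⇒ E = |ρ|d/(2ε₀), independent of distance outside.
E = (3.97e-3)(0.0813)/(2·8.85×10^-12) = 1.82e7 N/C.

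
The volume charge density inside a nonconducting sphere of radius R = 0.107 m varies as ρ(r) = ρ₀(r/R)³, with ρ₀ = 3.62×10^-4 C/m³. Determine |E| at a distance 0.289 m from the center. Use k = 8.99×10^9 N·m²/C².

Use a concentric Gaussian sphere at r = 0.289 m (r > R, all charge enclosed).
Q_enc = 4π ∫₀^R ρ₀(r'/R)^3 r'² dr' = 4πρ₀R³/6 = 9.288e-7 C.
Gauss's law: E·4πr² = Q_enc/ε₀.
E = k|Q_enc|/r² = (8.99×10^9)(9.288×10^-7)/(0.289)² = 1.00e5 N/C.

1.00×10^5 N/C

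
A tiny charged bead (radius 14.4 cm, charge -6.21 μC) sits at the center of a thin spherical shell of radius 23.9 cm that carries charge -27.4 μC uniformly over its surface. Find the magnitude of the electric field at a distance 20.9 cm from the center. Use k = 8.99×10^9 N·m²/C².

Symmetry ⇒ E = E(r) r̂. Gaussian sphere of radius r = 20.9 cm (between the bodies, 14.4 cm < r < 23.9 cm).
Only the inner charge is enclosed; the outer shell contributes nothing inside itself. Q_enc = -6.21 μC = -6.21e-6 C.
Since E is radial and uniform over the Gaussian sphere, Φ = E·4πr² = Q_enc/ε₀.
E = k|Q_enc|/r² = (8.99×10^9)(6.21×10^-6)/(0.209)² = 1.28e6 N/C.

E ≈ 1.28×10^6 N/C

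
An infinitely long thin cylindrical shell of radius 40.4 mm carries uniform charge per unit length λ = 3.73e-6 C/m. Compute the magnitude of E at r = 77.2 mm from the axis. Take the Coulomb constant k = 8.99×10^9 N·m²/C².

By cylindrical symmetry E is radial; use a coaxial Gaussian cylinder of radius 77.2 mm and length L (r > 40.4 mm).
The full line charge is enclosed: λ_enc = 3.73×10^-6 C/m.
Since E is radial and uniform over the curved surface, Φ = E·2πrL = Q_enc/ε₀ = λ_enc L/ε₀.
E = 2k|λ_enc|/r = 2(8.99×10^9)(3.73e-6)/(0.0772) = 8.69×10^5 N/C.

|E| ≈ 8.69e5 V/m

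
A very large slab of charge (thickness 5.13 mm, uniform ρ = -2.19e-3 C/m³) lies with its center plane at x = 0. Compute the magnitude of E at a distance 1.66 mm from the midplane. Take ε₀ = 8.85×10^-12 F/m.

By symmetry E is perpendicular to the slab. A Gaussian pillbox from −1.66 mm to +1.66 mm (face area A) lies entirely within the slab.
Q_enc = ρ·(2x)·A and flux = 2EA, so 2EA = 2ρxA/ε₀ ⇒ E = |ρ|x/ε₀.
E = (2.19×10^-3)(0.00166)/(8.85×10^-12) = 4.11×10^5 N/C.

E = 4.11×10^5 V/m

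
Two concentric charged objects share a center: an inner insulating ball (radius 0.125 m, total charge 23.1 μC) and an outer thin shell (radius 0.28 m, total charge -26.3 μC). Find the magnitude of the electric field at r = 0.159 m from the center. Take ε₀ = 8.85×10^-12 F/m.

Use a concentric Gaussian sphere at r = 0.159 m (between the bodies, 0.125 m < r < 0.28 m).
The shell at 0.28 m lies outside the Gaussian surface, so Q_enc = 23.1 μC = 2.31×10^-5 C.
Applying ∮E·dA = Q_enc/ε₀ with Φ = E(4πr²):
E = |Q_enc|/(4πε₀r²) = (2.31×10^-5)/(4π·8.85×10^-12·(0.159)²) = 8.22e6 N/C.

E = 8.22×10^6 N/C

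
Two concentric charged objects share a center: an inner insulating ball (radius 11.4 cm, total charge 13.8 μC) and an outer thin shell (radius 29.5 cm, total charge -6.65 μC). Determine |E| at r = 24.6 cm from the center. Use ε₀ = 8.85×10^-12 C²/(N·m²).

Symmetry ⇒ E = E(r) r̂. Gaussian sphere of radius r = 24.6 cm (between the bodies, 11.4 cm < r < 29.5 cm).
The shell at 29.5 cm lies outside the Gaussian surface, so Q_enc = 13.8 μC = 1.38e-5 C.
By Gauss's law, ∮E·dA = E·4πr² = Q_enc/ε₀.
E = |Q_enc|/(4πε₀r²) = (1.38×10^-5)/(4π·8.85×10^-12·(0.246)²) = 2.05×10^6 N/C.

|E| ≈ 2.05e6 N/C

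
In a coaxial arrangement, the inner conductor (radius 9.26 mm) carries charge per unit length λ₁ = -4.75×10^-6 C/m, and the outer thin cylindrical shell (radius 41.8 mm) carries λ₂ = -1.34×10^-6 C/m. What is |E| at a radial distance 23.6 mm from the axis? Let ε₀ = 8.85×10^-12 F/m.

By cylindrical symmetry E is radial; use a coaxial Gaussian cylinder of radius 23.6 mm and length L (between the conductors, 9.26 mm < r < 41.8 mm).
The shell at 41.8 mm lies outside the Gaussian surface, so λ_enc = λ₁ = -4.75e-6 C/m.
By Gauss's law (flux through the curved wall only), E·2πrL = λ_enc L/ε₀.
E = |λ_enc|/(2πε₀r) = (4.75e-6)/(2π·8.85×10^-12·0.0236) = 3.62×10^6 N/C.

3.62e6 N/C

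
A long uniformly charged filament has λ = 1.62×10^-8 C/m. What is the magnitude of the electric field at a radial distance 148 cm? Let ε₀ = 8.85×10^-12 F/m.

|E| ≈ 197 N/C

Choose a coaxial cylinder of radius r = 148 cm (arbitrary length L) as the Gaussian surface.
Q_enc = λL, so λ_enc = 1.62e-8 C/m.
Applying ∮E·dA = Q_enc/ε₀ with the end caps contributing no flux:
E = |λ_enc|/(2πε₀r) = (1.62×10^-8)/(2π·8.85×10^-12·1.48) = 197 N/C.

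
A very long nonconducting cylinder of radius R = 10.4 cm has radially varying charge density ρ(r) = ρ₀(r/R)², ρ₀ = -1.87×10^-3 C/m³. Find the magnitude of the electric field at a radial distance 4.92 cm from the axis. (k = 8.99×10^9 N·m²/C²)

By cylindrical symmetry E is radial; use a coaxial Gaussian cylinder of radius 4.92 cm and length L (r < R).
λ_enc = ∫₀^r ρ(r')·2πr' dr' = (2πρ₀/R²)·r^4/4 = -1.591×10^-6 C/m.
Applying ∮E·dA = Q_enc/ε₀ with the end caps contributing no flux:
E = 2k|λ_enc|/r = 2(8.99×10^9)(1.591e-6)/(0.0492) = 5.82×10^5 N/C.

|E| = 5.82×10^5 N/C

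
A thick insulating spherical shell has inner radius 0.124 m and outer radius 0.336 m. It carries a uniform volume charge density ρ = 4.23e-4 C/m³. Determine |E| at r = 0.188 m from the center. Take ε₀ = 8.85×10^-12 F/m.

|E| ≈ 2.14e6 N/C

By spherical symmetry E is radial; choose a Gaussian sphere of radius r = 0.188 m (within the shell material, 0.124 m < r < 0.336 m).
Enclosed charge is the volume from a to r: Q_enc = (4π/3)ρ(r³ − a³) = 8.395×10^-6 C.
By Gauss's law, ∮E·dA = E·4πr² = Q_enc/ε₀.
E = |Q_enc|/(4πε₀r²) = (8.395×10^-6)/(4π·8.85×10^-12·(0.188)²) = 2.14×10^6 N/C.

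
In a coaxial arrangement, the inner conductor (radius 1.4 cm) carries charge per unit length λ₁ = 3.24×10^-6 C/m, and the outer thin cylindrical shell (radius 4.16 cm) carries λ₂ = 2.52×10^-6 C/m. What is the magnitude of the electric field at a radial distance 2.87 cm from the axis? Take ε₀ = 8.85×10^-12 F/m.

Choose a coaxial cylinder of radius r = 2.87 cm (arbitrary length L) as the Gaussian surface (between the conductors, 1.4 cm < r < 4.16 cm).
The shell at 4.16 cm lies outside the Gaussian surface, so λ_enc = λ₁ = 3.24e-6 C/m.
Gauss's law: E·2πrL = λ_enc L/ε₀.
E = |λ_enc|/(2πε₀r) = (3.24e-6)/(2π·8.85×10^-12·0.0287) = 2.03×10^6 N/C.

E = 2.03×10^6 N/C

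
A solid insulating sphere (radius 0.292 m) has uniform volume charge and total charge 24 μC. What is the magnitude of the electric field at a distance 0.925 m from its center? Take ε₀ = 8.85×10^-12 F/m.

By spherical symmetry E is radial; choose a Gaussian sphere of radius r = 0.925 m (r > R, so the entire charge is enclosed).
Q_enc = 24 μC = 2.40×10^-5 C.
Applying ∮E·dA = Q_enc/ε₀ with Φ = E(4πr²):
E = |Q_enc|/(4πε₀r²) = (2.40×10^-5)/(4π·8.85×10^-12·(0.925)²) = 2.52×10^5 N/C.

2.52×10^5 N/C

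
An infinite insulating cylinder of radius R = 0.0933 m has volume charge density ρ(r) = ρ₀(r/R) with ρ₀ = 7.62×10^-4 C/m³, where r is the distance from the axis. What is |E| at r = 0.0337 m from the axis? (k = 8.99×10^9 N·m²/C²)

Choose a coaxial cylinder of radius r = 0.0337 m (arbitrary length L) as the Gaussian surface (r < R).
Integrating ρ over the cross-section to radius r: λ_enc = (2πρ₀/R) ∫₀^r r'^2 dr' = 2πρ₀ r^3/(3·R) = 6.547e-7 C/m.
Since E is radial and uniform over the curved surface, Φ = E·2πrL = Q_enc/ε₀ = λ_enc L/ε₀.
E = 2k|λ_enc|/r = 2(8.99×10^9)(6.547×10^-7)/(0.0337) = 3.49×10^5 N/C.

3.49×10^5 V/m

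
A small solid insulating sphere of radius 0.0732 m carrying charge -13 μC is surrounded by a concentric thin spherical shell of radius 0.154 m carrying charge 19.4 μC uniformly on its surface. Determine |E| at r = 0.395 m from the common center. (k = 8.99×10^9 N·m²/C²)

|E| = 3.69×10^5 V/m

Use a concentric Gaussian sphere at r = 0.395 m (r > 0.154 m, enclosing both).
Q_enc = (-13 μC) + (19.4 μC) = 6.40e-6 C.
Gauss's law: E·4πr² = Q_enc/ε₀.
E = k|Q_enc|/r² = (8.99×10^9)(6.40×10^-6)/(0.395)² = 3.69×10^5 N/C.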